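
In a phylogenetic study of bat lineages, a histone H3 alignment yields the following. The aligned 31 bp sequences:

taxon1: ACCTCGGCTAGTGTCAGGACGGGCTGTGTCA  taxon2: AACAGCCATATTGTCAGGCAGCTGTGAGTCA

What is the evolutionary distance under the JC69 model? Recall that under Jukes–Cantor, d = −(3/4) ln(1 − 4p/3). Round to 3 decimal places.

0.614

The sequences differ at 13 of 31 sites, so p = 13/31 ≈ 0.419355.
d = −(3/4) ln(1 − 4p/3) = −0.75 ln(1 − 0.55914) = −0.75 ln(0.44086)
  = −0.75 × (-0.819028) = 0.614271 substitutions/site.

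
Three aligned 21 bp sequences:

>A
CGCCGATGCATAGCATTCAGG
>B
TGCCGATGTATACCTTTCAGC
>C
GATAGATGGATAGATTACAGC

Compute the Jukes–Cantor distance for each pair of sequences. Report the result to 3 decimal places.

A–B: 5/21 sites differ → p ≈ 0.238095, d = −0.75 ln(1 − 0.31746) = 0.286451 ≈ 0.286.
A–C: 9/21 sites differ → p ≈ 0.428571, d = −0.75 ln(1 − 0.571428) = 0.635472 ≈ 0.635.
B–C: 8/21 sites differ → p ≈ 0.380952, d = −0.75 ln(1 − 0.507936) = 0.531860 ≈ 0.532.

d(A,B) = 0.286, d(A,C) = 0.635, d(B,C) = 0.532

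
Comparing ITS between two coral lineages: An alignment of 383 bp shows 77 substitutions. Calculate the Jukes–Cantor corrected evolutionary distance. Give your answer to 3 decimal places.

0.234

p = 77/383 ≈ 0.201044.
d = −(3/4) ln(1 − 4p/3) = −0.75 ln(1 − 0.268059) = −0.75 ln(0.731941)
  = −0.75 × (-0.312055) = 0.234041 substitutions/site.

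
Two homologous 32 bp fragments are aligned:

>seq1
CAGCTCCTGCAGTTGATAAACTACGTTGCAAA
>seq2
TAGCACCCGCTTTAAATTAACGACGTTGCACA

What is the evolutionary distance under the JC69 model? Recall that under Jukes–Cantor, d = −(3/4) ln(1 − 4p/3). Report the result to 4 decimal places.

The sequences differ at 10 of 32 sites (1, 5, 8, 11, 12, 14, 15, 18, 22, 31), so p = 10/32 = 0.3125.
d = −(3/4) ln(1 − 4p/3) = −0.75 ln(1 − 0.416667) = −0.75 ln(0.583333)
  = −0.75 × (-0.538997) = 0.404248 substitutions/site.

0.4042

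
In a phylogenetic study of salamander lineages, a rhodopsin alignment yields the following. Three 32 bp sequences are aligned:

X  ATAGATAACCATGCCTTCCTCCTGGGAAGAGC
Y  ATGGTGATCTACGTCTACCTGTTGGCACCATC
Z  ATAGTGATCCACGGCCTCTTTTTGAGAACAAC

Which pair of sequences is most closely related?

X–Y: 14/32 differ, p = 0.438, d = 0.657.
X–Z: 12/32 differ, p = 0.375, d = 0.520.
Y–Z: 11/32 differ, p = 0.344, d = 0.460.
The smallest distance is between Y and Z.

Y and Z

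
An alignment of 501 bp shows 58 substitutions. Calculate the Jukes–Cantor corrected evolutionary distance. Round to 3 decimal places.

0.126

p = 58/501 ≈ 0.115768.
d = −(3/4) ln(1 − 4p/3) = −0.75 ln(1 − 0.154357) = −0.75 ln(0.845643)
  = −0.75 × (-0.167658) = 0.125744 substitutions/site.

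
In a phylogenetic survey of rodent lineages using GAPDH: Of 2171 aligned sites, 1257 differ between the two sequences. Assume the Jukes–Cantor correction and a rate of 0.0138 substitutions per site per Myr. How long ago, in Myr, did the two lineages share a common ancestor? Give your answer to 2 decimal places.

p = 1257/2171 ≈ 0.578996.
d = −(3/4) ln(1 − 4p/3) = −0.75 ln(1 − 0.771995) = −0.75 ln(0.228005)
  = −0.75 × (-1.478388) = 1.108791 substitutions/site.
Under a molecular clock d = 2μt, so t = d/(2μ) = 1.108791 / (2 × 0.0138) = 40.17 Myr.

40.17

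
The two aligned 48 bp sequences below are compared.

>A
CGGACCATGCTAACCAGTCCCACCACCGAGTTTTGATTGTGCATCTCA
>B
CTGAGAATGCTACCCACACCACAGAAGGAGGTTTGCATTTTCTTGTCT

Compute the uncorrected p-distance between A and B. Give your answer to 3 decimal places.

The sequences differ at 20 of 48 positions.
p = 20/48 = 0.416666… ≈ 0.417 (to 3 d.p.).

0.417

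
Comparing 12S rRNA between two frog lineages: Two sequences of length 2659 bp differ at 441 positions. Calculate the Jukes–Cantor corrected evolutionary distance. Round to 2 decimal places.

0.19

p = 441/2659 ≈ 0.165852.
d = −(3/4) ln(1 − 4p/3) = −0.75 ln(1 − 0.221136) = −0.75 ln(0.778864)
  = −0.75 × (-0.249919) = 0.187439 substitutions/site.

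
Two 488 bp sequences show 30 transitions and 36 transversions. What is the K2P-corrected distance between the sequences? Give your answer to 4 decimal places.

P = 30/488 ≈ 0.061475 and Q = 36/488 ≈ 0.07377.
Under the Kimura two-parameter model, d = −½ ln(1 − 2P − Q) − ¼ ln(1 − 2Q).
1 − 2P − Q = 0.80328, giving −½ ln(0.80328) = 0.109526.
1 − 2Q = 0.85246, giving −¼ ln(0.85246) = 0.039907.
d = 0.109526 + 0.039907 = 0.149433.

0.1494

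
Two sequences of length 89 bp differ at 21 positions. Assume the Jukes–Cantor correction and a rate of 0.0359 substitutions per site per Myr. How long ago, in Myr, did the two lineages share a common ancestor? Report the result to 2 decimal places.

3.95

p = 21/89 ≈ 0.235955.
d = −(3/4) ln(1 − 4p/3) = −0.75 ln(1 − 0.314607) = −0.75 ln(0.685393)
  = −0.75 × (-0.377763) = 0.283322 substitutions/site.
Under a molecular clock d = 2μt, so t = d/(2μ) = 0.283322 / (2 × 0.0359) = 3.95 Myr.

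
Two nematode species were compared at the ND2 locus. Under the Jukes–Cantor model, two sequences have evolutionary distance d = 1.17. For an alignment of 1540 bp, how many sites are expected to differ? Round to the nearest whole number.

912

Invert JC69: p = (3/4)(1 − e^(−4d/3)) = 0.75 × (1 − e^(-1.56)) = 0.75 × (1 − 0.210136) = 0.592398.
Expected differing sites = pL ≈ 0.592398 × 1540 = 912.29292 ≈ 912.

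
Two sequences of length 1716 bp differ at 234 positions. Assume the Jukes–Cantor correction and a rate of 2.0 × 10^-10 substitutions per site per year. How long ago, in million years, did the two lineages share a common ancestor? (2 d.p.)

376.26

p = 234/1716 ≈ 0.136364.
d = −(3/4) ln(1 − 4p/3) = −0.75 ln(1 − 0.181819) = −0.75 ln(0.818181)
  = −0.75 × (-0.200672) = 0.150504 substitutions/site.
Under a molecular clock d = 2μt, so t = d/(2μ) = 0.150504 / (2 × 2.0 × 10^-10) = 376.26 million years.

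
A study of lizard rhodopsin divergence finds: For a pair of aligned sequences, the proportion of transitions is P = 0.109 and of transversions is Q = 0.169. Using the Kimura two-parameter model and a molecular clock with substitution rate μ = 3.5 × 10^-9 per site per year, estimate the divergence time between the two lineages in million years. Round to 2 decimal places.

49.69

Under the Kimura two-parameter model, d = −½ ln(1 − 2P − Q) − ¼ ln(1 − 2Q).
1 − 2P − Q = 0.613, giving −½ ln(0.613) = 0.244695.
1 − 2Q = 0.662, giving −¼ ln(0.662) = 0.103122.
d = 0.244695 + 0.103122 = 0.347817.
Under a molecular clock d = 2μt, so t = d/(2μ) = 0.347817 / (2 × 3.5 × 10^-9) = 49.69 million years.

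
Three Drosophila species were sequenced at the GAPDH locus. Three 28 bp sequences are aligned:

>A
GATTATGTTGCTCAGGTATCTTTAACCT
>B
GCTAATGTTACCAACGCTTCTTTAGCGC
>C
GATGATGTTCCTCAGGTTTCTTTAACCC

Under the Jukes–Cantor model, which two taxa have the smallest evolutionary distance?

A and C

A–B: 11/28 differ, p = 0.393, d = 0.556.
A–C: 4/28 differ, p = 0.143, d = 0.158.
B–C: 9/28 differ, p = 0.321, d = 0.420.
The smallest distance is between A and C.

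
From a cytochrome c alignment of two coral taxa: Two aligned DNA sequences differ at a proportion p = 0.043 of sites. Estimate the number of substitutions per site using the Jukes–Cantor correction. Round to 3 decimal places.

0.044

d = −(3/4) ln(1 − 4p/3) = −0.75 ln(1 − 0.057333) = −0.75 ln(0.942667)
  = −0.75 × (-0.059042) = 0.044282 substitutions/site.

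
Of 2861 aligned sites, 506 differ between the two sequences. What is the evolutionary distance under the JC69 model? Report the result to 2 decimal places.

0.20

p = 506/2861 ≈ 0.176861.
d = −(3/4) ln(1 − 4p/3) = −0.75 ln(1 − 0.235815) = −0.75 ln(0.764185)
  = −0.75 × (-0.268945) = 0.201709 substitutions/site.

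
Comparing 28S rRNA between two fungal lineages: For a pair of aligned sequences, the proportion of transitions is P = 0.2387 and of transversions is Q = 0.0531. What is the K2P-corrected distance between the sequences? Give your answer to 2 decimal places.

0.41

Under the Kimura two-parameter model, d = −½ ln(1 − 2P − Q) − ¼ ln(1 − 2Q).
1 − 2P − Q = 0.4695, giving −½ ln(0.4695) = 0.378043.
1 − 2Q = 0.8938, giving −¼ ln(0.8938) = 0.028068.
d = 0.378043 + 0.028068 = 0.406111.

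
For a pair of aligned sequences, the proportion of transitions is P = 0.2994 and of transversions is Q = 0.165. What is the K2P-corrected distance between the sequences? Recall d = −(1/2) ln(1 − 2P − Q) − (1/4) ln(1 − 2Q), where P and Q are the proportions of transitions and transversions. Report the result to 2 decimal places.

0.82

Under the Kimura two-parameter model, d = −½ ln(1 − 2P − Q) − ¼ ln(1 − 2Q).
1 − 2P − Q = 0.2362, giving −½ ln(0.2362) = 0.721538.
1 − 2Q = 0.67, giving −¼ ln(0.67) = 0.100119.
d = 0.721538 + 0.100119 = 0.821657.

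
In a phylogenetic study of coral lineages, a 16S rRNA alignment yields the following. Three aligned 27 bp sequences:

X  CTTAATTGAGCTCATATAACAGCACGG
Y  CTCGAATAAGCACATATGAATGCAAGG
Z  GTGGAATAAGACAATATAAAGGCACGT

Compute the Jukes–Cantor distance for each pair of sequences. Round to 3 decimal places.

X–Y: 9/27 sites differ → p ≈ 0.333333, d = −0.75 ln(1 − 0.444444) = 0.440839 ≈ 0.441.
X–Z: 11/27 sites differ → p ≈ 0.407407, d = −0.75 ln(1 − 0.543209) = 0.587647 ≈ 0.588.
Y–Z: 9/27 sites differ → p ≈ 0.333333, d = −0.75 ln(1 − 0.444444) = 0.440839 ≈ 0.441.

d(X,Y) = 0.441, d(X,Z) = 0.588, d(Y,Z) = 0.441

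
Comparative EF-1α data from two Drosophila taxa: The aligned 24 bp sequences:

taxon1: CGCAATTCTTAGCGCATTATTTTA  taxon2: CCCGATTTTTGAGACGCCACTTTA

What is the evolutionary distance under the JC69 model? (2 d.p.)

0.71

The sequences differ at 11 of 24 sites, so p = 11/24 ≈ 0.458333.
d = −(3/4) ln(1 − 4p/3) = −0.75 ln(1 − 0.611111) = −0.75 ln(0.388889)
  = −0.75 × (-0.944461) = 0.708346 substitutions/site.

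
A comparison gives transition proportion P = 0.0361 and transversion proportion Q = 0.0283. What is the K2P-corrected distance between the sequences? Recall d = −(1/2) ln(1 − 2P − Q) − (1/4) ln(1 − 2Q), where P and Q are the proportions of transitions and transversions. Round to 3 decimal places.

Under the Kimura two-parameter model, d = −½ ln(1 − 2P − Q) − ¼ ln(1 − 2Q).
1 − 2P − Q = 0.8995, giving −½ ln(0.8995) = 0.052958.
1 − 2Q = 0.9434, giving −¼ ln(0.9434) = 0.014566.
d = 0.052958 + 0.014566 = 0.067524.

0.068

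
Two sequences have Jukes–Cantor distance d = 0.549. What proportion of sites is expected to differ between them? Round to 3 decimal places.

0.389

p = (3/4)(1 − e^(−4d/3)) = 0.75 × (1 − e^(-0.732)) = 0.75 × (1 − 0.480946) = 0.389291.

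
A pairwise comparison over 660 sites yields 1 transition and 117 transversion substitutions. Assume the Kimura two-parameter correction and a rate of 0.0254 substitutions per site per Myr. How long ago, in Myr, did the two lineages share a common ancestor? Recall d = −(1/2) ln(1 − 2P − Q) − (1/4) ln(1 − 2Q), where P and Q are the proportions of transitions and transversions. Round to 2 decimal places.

4.11

P = 1/660 ≈ 0.001515 and Q = 117/660 ≈ 0.177273.
Under the Kimura two-parameter model, d = −½ ln(1 − 2P − Q) − ¼ ln(1 − 2Q).
1 − 2P − Q = 0.819697, giving −½ ln(0.819697) = 0.099410.
1 − 2Q = 0.645454, giving −¼ ln(0.645454) = 0.109450.
d = 0.099410 + 0.109450 = 0.208860.
Under a molecular clock d = 2μt, so t = d/(2μ) = 0.208860 / (2 × 0.0254) = 4.11 Myr.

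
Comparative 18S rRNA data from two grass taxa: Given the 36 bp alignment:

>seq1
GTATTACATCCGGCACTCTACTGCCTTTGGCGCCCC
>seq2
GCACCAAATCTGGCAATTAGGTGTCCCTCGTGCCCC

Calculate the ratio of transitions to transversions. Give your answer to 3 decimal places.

Transitions are A↔G and C↔T; transversions are all other mismatches.
Transitions: 10. Transversions: 5.
R = 10/5 = 2.000.

2.000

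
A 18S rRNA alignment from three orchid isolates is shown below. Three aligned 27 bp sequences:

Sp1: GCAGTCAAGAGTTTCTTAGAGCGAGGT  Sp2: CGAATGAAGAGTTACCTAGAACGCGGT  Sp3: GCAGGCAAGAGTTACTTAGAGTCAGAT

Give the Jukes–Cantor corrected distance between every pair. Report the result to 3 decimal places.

Sp1–Sp2: 8/27 sites differ → p ≈ 0.296296, d = −0.75 ln(1 − 0.395061) = 0.376971 ≈ 0.377.
Sp1–Sp3: 5/27 sites differ → p ≈ 0.185185, d = −0.75 ln(1 − 0.246913) = 0.212681 ≈ 0.213.
Sp2–Sp3: 11/27 sites differ → p ≈ 0.407407, d = −0.75 ln(1 − 0.543209) = 0.587647 ≈ 0.588.

d(Sp1,Sp2) = 0.377, d(Sp1,Sp3) = 0.213, d(Sp2,Sp3) = 0.588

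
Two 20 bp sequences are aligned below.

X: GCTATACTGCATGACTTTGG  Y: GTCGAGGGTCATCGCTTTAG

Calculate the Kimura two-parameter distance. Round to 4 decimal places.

Of 20 sites, 6 differences are transitions and 5 are transversions, so P = 6/20 = 0.3 and Q = 5/20 = 0.25.
Under the Kimura two-parameter model, d = −½ ln(1 − 2P − Q) − ¼ ln(1 − 2Q).
1 − 2P − Q = 0.15, giving −½ ln(0.15) = 0.948560.
1 − 2Q = 0.5, giving −¼ ln(0.5) = 0.173287.
d = 0.948560 + 0.173287 = 1.121847.

1.1218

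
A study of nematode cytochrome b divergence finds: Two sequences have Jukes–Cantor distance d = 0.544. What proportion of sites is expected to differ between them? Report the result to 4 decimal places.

0.3869

p = (3/4)(1 − e^(−4d/3)) = 0.75 × (1 − e^(-0.725333)) = 0.75 × (1 − 0.484163) = 0.386878.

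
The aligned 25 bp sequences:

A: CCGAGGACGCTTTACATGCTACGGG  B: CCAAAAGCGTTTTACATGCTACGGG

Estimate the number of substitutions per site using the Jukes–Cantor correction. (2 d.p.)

The sequences differ at 5 of 25 sites (3, 5, 6, 7, 10), so p = 5/25 = 0.2.
d = −(3/4) ln(1 − 4p/3) = −0.75 ln(1 − 0.266667) = −0.75 ln(0.733333)
  = −0.75 × (-0.310155) = 0.232616 substitutions/site.

0.23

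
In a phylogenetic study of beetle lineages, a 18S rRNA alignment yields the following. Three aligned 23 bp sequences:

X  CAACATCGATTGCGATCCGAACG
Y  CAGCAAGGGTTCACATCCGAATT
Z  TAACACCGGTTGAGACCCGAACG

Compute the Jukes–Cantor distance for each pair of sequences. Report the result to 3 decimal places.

X–Y: 9/23 sites differ → p ≈ 0.391304, d = −0.75 ln(1 − 0.521739) = 0.553199 ≈ 0.553.
X–Z: 5/23 sites differ → p ≈ 0.217391, d = −0.75 ln(1 − 0.289855) = 0.256715 ≈ 0.257.
Y–Z: 9/23 sites differ → p ≈ 0.391304, d = −0.75 ln(1 − 0.521739) = 0.553199 ≈ 0.553.

d(X,Y) = 0.553, d(X,Z) = 0.257, d(Y,Z) = 0.553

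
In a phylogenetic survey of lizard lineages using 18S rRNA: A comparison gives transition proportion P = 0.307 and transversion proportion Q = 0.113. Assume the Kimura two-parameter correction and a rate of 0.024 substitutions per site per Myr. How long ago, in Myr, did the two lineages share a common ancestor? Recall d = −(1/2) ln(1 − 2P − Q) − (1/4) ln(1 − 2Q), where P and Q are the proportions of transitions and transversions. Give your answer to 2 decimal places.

14.86

Under the Kimura two-parameter model, d = −½ ln(1 − 2P − Q) − ¼ ln(1 − 2Q).
1 − 2P − Q = 0.273, giving −½ ln(0.273) = 0.649142.
1 − 2Q = 0.774, giving −¼ ln(0.774) = 0.064046.
d = 0.649142 + 0.064046 = 0.713188.
Under a molecular clock d = 2μt, so t = d/(2μ) = 0.713188 / (2 × 0.024) = 14.86 Myr.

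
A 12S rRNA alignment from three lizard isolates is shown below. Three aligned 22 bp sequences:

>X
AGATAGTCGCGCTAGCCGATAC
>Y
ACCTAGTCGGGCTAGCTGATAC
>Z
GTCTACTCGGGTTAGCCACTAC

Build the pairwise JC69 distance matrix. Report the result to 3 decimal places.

d(X,Y) = 0.208, d(X,Z) = 0.497, d(Y,Z) = 0.414

X–Y: 4/22 sites differ → p ≈ 0.181818, d = −0.75 ln(1 − 0.242424) = 0.208224 ≈ 0.208.
X–Z: 8/22 sites differ → p ≈ 0.363636, d = −0.75 ln(1 − 0.484848) = 0.497470 ≈ 0.497.
Y–Z: 7/22 sites differ → p ≈ 0.318182, d = −0.75 ln(1 − 0.424243) = 0.414052 ≈ 0.414.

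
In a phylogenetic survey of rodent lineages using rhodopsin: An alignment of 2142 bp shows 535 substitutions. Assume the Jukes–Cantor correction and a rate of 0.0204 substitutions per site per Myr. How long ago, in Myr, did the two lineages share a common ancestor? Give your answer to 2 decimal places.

7.44

p = 535/2142 ≈ 0.249767.
d = −(3/4) ln(1 − 4p/3) = −0.75 ln(1 − 0.333023) = −0.75 ln(0.666977)
  = −0.75 × (-0.405000) = 0.303750 substitutions/site.
Under a molecular clock d = 2μt, so t = d/(2μ) = 0.303750 / (2 × 0.0204) = 7.44 Myr.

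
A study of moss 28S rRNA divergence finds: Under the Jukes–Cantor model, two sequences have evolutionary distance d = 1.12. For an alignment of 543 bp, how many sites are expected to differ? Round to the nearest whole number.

Invert JC69: p = (3/4)(1 − e^(−4d/3)) = 0.75 × (1 − e^(-1.493333)) = 0.75 × (1 − 0.224623) = 0.581533.
Expected differing sites = pL ≈ 0.581533 × 543 = 315.772419 ≈ 316.

316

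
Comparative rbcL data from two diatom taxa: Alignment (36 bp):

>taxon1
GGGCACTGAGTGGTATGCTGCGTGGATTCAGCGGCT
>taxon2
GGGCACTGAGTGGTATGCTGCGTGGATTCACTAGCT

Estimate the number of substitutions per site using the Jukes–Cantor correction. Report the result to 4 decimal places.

0.0883

The sequences differ at 3 of 36 sites (31, 32, 33), so p = 3/36 ≈ 0.083333.
d = −(3/4) ln(1 − 4p/3) = −0.75 ln(1 − 0.111111) = −0.75 ln(0.888889)
  = −0.75 × (-0.117783) = 0.088337 substitutions/site.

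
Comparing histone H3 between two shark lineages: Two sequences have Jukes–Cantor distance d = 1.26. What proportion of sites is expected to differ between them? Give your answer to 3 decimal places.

p = (3/4)(1 − e^(−4d/3)) = 0.75 × (1 − e^(-1.68)) = 0.75 × (1 − 0.186374) = 0.610220.

0.610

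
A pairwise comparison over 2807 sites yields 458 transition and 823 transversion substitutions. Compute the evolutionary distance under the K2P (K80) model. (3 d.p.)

P = 458/2807 ≈ 0.163164 and Q = 823/2807 ≈ 0.293196.
Under the Kimura two-parameter model, d = −½ ln(1 − 2P − Q) − ¼ ln(1 − 2Q).
1 − 2P − Q = 0.380476, giving −½ ln(0.380476) = 0.483166.
1 − 2Q = 0.413608, giving −¼ ln(0.413608) = 0.220709.
d = 0.483166 + 0.220709 = 0.703875.

0.704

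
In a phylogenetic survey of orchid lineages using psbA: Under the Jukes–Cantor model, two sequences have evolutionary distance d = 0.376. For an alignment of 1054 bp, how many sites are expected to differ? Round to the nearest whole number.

312

Invert JC69: p = (3/4)(1 − e^(−4d/3)) = 0.75 × (1 − e^(-0.501333)) = 0.75 × (1 − 0.605723) = 0.295708.
Expected differing sites = pL ≈ 0.295708 × 1054 = 311.676232 ≈ 312.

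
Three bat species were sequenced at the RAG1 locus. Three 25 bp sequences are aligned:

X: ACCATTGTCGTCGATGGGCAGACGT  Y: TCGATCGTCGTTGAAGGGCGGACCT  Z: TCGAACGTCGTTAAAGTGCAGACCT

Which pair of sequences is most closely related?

X–Y: 7/25 differ, p = 0.280, d = 0.351.
X–Z: 9/25 differ, p = 0.360, d = 0.490.
Y–Z: 4/25 differ, p = 0.160, d = 0.180.
The smallest distance is between Y and Z.

Y and Z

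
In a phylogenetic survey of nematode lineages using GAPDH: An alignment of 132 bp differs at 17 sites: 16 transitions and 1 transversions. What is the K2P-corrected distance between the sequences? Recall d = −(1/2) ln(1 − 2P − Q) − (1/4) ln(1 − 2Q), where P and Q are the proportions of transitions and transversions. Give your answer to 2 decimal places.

0.15

P = 16/132 ≈ 0.121212 and Q = 1/132 ≈ 0.007576.
Under the Kimura two-parameter model, d = −½ ln(1 − 2P − Q) − ¼ ln(1 − 2Q).
1 − 2P − Q = 0.75, giving −½ ln(0.75) = 0.143841.
1 − 2Q = 0.984848, giving −¼ ln(0.984848) = 0.003817.
d = 0.143841 + 0.003817 = 0.147658.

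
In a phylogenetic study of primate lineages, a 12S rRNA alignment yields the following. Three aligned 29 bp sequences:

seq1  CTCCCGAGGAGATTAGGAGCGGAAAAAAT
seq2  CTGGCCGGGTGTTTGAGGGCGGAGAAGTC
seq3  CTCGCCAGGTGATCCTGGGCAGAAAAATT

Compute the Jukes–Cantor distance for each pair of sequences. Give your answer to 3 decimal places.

seq1–seq2: 13/29 sites differ → p ≈ 0.448276, d = −0.75 ln(1 − 0.597701) = 0.682920 ≈ 0.683.
seq1–seq3: 9/29 sites differ → p ≈ 0.310345, d = −0.75 ln(1 − 0.413793) = 0.400562 ≈ 0.401.
seq2–seq3: 10/29 sites differ → p ≈ 0.344828, d = −0.75 ln(1 − 0.459771) = 0.461822 ≈ 0.462.

d(seq1,seq2) = 0.683, d(seq1,seq3) = 0.401, d(seq2,seq3) = 0.462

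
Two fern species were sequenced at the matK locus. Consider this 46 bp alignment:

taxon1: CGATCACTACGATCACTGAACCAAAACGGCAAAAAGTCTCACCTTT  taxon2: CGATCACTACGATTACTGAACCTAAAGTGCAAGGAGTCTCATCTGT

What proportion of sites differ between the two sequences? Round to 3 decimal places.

The sequences differ at 8 of 46 positions (sites 14, 23, 27, 28, 33, 34, 42, 45).
p = 8/46 = 0.173913… ≈ 0.174 (to 3 d.p.).

0.174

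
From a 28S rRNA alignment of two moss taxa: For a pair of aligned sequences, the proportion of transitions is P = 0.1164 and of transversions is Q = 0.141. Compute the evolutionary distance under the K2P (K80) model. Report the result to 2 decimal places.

0.32

Under the Kimura two-parameter model, d = −½ ln(1 − 2P − Q) − ¼ ln(1 − 2Q).
1 − 2P − Q = 0.6262, giving −½ ln(0.6262) = 0.234043.
1 − 2Q = 0.718, giving −¼ ln(0.718) = 0.082821.
d = 0.234043 + 0.082821 = 0.316864.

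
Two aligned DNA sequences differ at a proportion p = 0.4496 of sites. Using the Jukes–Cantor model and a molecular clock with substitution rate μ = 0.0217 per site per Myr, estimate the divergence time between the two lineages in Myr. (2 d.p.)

d = −(3/4) ln(1 − 4p/3) = −0.75 ln(1 − 0.599467) = −0.75 ln(0.400533)
  = −0.75 × (-0.914959) = 0.686219 substitutions/site.
Under a molecular clock d = 2μt, so t = d/(2μ) = 0.686219 / (2 × 0.0217) = 15.81 Myr.

15.81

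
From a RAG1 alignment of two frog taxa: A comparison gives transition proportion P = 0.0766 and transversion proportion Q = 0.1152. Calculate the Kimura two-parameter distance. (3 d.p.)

0.222

Under the Kimura two-parameter model, d = −½ ln(1 − 2P − Q) − ¼ ln(1 − 2Q).
1 − 2P − Q = 0.7316, giving −½ ln(0.7316) = 0.156261.
1 − 2Q = 0.7696, giving −¼ ln(0.7696) = 0.065471.
d = 0.156261 + 0.065471 = 0.221732.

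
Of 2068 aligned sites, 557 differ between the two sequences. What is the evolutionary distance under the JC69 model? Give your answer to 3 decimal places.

p = 557/2068 ≈ 0.269342.
d = −(3/4) ln(1 − 4p/3) = −0.75 ln(1 − 0.359123) = −0.75 ln(0.640877)
  = −0.75 × (-0.444918) = 0.333689 substitutions/site.

0.334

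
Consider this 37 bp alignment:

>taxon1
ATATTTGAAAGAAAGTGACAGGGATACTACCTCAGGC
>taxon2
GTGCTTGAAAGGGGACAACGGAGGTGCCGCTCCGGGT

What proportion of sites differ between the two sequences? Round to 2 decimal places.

0.51

The sequences differ at 19 of 37 positions.
p = 19/37 = 0.513513… ≈ 0.51 (to 2 d.p.).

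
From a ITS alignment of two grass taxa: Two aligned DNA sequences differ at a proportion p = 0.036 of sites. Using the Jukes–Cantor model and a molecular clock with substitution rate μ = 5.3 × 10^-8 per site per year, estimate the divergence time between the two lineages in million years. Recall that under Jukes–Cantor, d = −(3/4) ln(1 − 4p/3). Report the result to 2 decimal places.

d = −(3/4) ln(1 − 4p/3) = −0.75 ln(1 − 0.048) = −0.75 ln(0.952)
  = −0.75 × (-0.049190) = 0.036893 substitutions/site.
Under a molecular clock d = 2μt, so t = d/(2μ) = 0.036893 / (2 × 5.3 × 10^-8) = 0.35 million years.

0.35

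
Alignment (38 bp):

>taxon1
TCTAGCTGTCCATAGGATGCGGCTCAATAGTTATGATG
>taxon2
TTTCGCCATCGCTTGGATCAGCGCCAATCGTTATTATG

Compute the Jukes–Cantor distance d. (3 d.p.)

0.507

The sequences differ at 14 of 38 sites, so p = 14/38 ≈ 0.368421.
d = −(3/4) ln(1 − 4p/3) = −0.75 ln(1 − 0.491228) = −0.75 ln(0.508772)
  = −0.75 × (-0.675755) = 0.506816 substitutions/site.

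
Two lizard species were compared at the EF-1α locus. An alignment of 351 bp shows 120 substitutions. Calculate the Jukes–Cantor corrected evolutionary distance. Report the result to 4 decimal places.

p = 120/351 ≈ 0.34188.
d = −(3/4) ln(1 − 4p/3) = −0.75 ln(1 − 0.45584) = −0.75 ln(0.54416)
  = −0.75 × (-0.608512) = 0.456384 substitutions/site.

0.4564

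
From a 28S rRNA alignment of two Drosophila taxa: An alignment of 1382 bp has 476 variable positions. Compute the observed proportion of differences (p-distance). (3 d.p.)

p = 476/1382 = 0.344428… ≈ 0.344 (to 3 d.p.).

0.344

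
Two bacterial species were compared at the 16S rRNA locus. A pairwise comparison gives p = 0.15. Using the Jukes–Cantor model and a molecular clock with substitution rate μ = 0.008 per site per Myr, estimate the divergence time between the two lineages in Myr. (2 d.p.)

d = −(3/4) ln(1 − 4p/3) = −0.75 ln(1 − 0.2) = −0.75 ln(0.8)
  = −0.75 × (-0.223144) = 0.167358 substitutions/site.
Under a molecular clock d = 2μt, so t = d/(2μ) = 0.167358 / (2 × 0.008) = 10.46 Myr.

10.46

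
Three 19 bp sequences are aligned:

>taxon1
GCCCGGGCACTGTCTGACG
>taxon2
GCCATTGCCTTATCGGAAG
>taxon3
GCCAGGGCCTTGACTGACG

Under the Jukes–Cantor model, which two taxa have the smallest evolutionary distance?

taxon1 and taxon3

taxon1–taxon2: 8/19 differ, p = 0.421, d = 0.618.
taxon1–taxon3: 4/19 differ, p = 0.211, d = 0.247.
taxon2–taxon3: 6/19 differ, p = 0.316, d = 0.410.
The smallest distance is between taxon1 and taxon3.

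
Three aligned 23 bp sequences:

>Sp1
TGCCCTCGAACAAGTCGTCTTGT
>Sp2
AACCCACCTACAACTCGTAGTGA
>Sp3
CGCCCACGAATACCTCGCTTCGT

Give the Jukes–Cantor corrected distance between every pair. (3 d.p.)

d(Sp1,Sp2) = 0.553, d(Sp1,Sp3) = 0.467, d(Sp2,Sp3) = 0.761

Sp1–Sp2: 9/23 sites differ → p ≈ 0.391304, d = −0.75 ln(1 − 0.521739) = 0.553199 ≈ 0.553.
Sp1–Sp3: 8/23 sites differ → p ≈ 0.347826, d = −0.75 ln(1 − 0.463768) = 0.467391 ≈ 0.467.
Sp2–Sp3: 11/23 sites differ → p ≈ 0.478261, d = −0.75 ln(1 − 0.637681) = 0.761423 ≈ 0.761.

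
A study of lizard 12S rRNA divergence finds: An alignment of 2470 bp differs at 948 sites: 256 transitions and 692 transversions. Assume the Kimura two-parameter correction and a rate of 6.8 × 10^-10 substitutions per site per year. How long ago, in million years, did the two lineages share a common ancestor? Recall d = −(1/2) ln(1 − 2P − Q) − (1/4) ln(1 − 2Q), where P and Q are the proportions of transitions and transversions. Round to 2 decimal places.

396.77

P = 256/2470 ≈ 0.103644 and Q = 692/2470 ≈ 0.280162.
Under the Kimura two-parameter model, d = −½ ln(1 − 2P − Q) − ¼ ln(1 − 2Q).
1 − 2P − Q = 0.51255, giving −½ ln(0.51255) = 0.334179.
1 − 2Q = 0.439676, giving −¼ ln(0.439676) = 0.205429.
d = 0.334179 + 0.205429 = 0.539608.
Under a molecular clock d = 2μt, so t = d/(2μ) = 0.539608 / (2 × 6.8 × 10^-10) = 396.77 million years.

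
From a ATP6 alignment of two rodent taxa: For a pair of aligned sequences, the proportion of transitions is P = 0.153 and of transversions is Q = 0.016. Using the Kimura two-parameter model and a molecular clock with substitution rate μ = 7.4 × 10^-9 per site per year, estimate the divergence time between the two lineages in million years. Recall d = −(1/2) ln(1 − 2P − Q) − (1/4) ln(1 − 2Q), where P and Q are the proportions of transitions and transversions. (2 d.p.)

Under the Kimura two-parameter model, d = −½ ln(1 − 2P − Q) − ¼ ln(1 − 2Q).
1 − 2P − Q = 0.678, giving −½ ln(0.678) = 0.194304.
1 − 2Q = 0.968, giving −¼ ln(0.968) = 0.008131.
d = 0.194304 + 0.008131 = 0.202435.
Under a molecular clock d = 2μt, so t = d/(2μ) = 0.202435 / (2 × 7.4 × 10^-9) = 13.68 million years.

13.68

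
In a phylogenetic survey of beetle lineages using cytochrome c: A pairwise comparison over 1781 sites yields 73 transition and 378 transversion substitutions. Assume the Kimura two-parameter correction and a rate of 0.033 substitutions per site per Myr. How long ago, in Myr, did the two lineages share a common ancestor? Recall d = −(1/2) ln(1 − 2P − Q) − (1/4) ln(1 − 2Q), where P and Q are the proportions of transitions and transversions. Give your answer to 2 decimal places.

4.73

P = 73/1781 ≈ 0.040988 and Q = 378/1781 ≈ 0.21224.
Under the Kimura two-parameter model, d = −½ ln(1 − 2P − Q) − ¼ ln(1 − 2Q).
1 − 2P − Q = 0.705784, giving −½ ln(0.705784) = 0.174223.
1 − 2Q = 0.57552, giving −¼ ln(0.57552) = 0.138120.
d = 0.174223 + 0.138120 = 0.312343.
Under a molecular clock d = 2μt, so t = d/(2μ) = 0.312343 / (2 × 0.033) = 4.73 Myr.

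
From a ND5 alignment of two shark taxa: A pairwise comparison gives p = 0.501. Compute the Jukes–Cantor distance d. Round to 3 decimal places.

d = −(3/4) ln(1 − 4p/3) = −0.75 ln(1 − 0.668) = −0.75 ln(0.332)
  = −0.75 × (-1.102620) = 0.826965 substitutions/site.

0.827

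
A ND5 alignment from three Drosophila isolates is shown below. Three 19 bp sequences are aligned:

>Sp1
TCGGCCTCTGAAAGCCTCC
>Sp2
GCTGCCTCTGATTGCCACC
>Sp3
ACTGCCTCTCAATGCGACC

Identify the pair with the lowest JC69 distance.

Sp1–Sp2: 5/19 differ, p = 0.263, d = 0.324.
Sp1–Sp3: 6/19 differ, p = 0.316, d = 0.410.
Sp2–Sp3: 4/19 differ, p = 0.211, d = 0.247.
The smallest distance is between Sp2 and Sp3.

Sp2 and Sp3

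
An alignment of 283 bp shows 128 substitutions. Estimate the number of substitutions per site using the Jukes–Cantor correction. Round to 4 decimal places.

0.6930

p = 128/283 ≈ 0.452297.
d = −(3/4) ln(1 − 4p/3) = −0.75 ln(1 − 0.603063) = −0.75 ln(0.396937)
  = −0.75 × (-0.923978) = 0.692984 substitutions/site.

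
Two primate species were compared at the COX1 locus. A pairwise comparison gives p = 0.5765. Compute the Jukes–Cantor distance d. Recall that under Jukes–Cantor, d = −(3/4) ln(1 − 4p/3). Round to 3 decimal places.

d = −(3/4) ln(1 − 4p/3) = −0.75 ln(1 − 0.768667) = −0.75 ln(0.231333)
  = −0.75 × (-1.463897) = 1.097923 substitutions/site.

1.098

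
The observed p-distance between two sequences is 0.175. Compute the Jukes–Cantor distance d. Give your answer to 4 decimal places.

0.1993

d = −(3/4) ln(1 − 4p/3) = −0.75 ln(1 − 0.233333) = −0.75 ln(0.766667)
  = −0.75 × (-0.265703) = 0.199277 substitutions/site.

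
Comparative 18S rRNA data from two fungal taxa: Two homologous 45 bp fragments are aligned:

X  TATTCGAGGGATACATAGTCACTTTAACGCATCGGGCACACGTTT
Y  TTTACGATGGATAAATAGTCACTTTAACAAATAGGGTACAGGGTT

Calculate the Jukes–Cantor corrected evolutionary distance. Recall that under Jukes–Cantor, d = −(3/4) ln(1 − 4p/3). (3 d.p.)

0.264

The sequences differ at 10 of 45 sites (2, 4, 8, 14, 29, 30, 33, 37, 41, 43), so p = 10/45 ≈ 0.222222.
d = −(3/4) ln(1 − 4p/3) = −0.75 ln(1 − 0.296296) = −0.75 ln(0.703704)
  = −0.75 × (-0.351397) = 0.263548 substitutions/site.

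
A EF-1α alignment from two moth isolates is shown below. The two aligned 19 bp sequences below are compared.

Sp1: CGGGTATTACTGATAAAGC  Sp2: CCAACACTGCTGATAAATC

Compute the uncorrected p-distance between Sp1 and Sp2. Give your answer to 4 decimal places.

The sequences differ at 7 of 19 positions (sites 2, 3, 4, 5, 7, 9, 18).
p = 7/19 = 0.368421… ≈ 0.3684 (to 4 d.p.).

0.3684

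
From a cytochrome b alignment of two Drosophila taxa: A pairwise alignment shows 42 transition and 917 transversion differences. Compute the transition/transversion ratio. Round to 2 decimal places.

0.05

R = 42/917 = 0.045801… ≈ 0.05 (to 2 d.p.).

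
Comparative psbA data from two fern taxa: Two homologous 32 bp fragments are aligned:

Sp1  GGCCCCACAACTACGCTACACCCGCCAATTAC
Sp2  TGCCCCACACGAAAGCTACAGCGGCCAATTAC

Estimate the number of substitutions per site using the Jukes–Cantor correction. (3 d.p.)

The sequences differ at 7 of 32 sites (1, 10, 11, 12, 14, 21, 23), so p = 7/32 = 0.21875.
d = −(3/4) ln(1 − 4p/3) = −0.75 ln(1 − 0.291667) = −0.75 ln(0.708333)
  = −0.75 × (-0.344841) = 0.258631 substitutions/site.

0.259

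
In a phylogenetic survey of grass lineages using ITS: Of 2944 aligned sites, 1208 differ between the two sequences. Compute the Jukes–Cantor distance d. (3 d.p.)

0.594

p = 1208/2944 ≈ 0.410326.
d = −(3/4) ln(1 − 4p/3) = −0.75 ln(1 − 0.547101) = −0.75 ln(0.452899)
  = −0.75 × (-0.792086) = 0.594065 substitutions/site.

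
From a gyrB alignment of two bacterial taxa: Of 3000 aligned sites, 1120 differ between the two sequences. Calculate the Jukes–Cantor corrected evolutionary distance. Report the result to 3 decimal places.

p = 1120/3000 ≈ 0.373333.
d = −(3/4) ln(1 − 4p/3) = −0.75 ln(1 − 0.497777) = −0.75 ln(0.502223)
  = −0.75 × (-0.688711) = 0.516533 substitutions/site.

0.517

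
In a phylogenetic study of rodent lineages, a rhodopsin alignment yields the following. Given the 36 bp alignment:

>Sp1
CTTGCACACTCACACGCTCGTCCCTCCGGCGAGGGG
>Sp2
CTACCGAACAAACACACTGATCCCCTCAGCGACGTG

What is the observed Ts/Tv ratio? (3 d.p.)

0.750

Transitions are A↔G and C↔T; transversions are all other mismatches.
Transitions: 6. Transversions: 8.
R = 6/8 = 0.750.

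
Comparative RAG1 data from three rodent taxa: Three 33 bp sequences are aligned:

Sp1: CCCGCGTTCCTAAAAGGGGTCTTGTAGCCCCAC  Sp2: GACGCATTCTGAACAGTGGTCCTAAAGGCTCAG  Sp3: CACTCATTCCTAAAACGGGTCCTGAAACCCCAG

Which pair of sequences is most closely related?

Sp1–Sp2: 13/33 differ, p = 0.394, d = 0.559.
Sp1–Sp3: 8/33 differ, p = 0.242, d = 0.293.
Sp2–Sp3: 11/33 differ, p = 0.333, d = 0.441.
The smallest distance is between Sp1 and Sp3.

Sp1 and Sp3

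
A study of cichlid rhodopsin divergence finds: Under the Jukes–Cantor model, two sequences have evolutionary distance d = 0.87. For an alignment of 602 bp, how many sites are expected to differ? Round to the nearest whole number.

310

Invert JC69: p = (3/4)(1 − e^(−4d/3)) = 0.75 × (1 − e^(-1.16)) = 0.75 × (1 − 0.313486) = 0.514886.
Expected differing sites = pL ≈ 0.514886 × 602 = 309.961372 ≈ 310.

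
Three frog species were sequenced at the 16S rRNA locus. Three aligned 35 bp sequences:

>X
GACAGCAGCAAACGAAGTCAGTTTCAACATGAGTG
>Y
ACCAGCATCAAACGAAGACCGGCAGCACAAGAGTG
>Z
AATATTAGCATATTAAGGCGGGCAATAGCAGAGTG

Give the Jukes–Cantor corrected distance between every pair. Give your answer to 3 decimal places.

d(X,Y) = 0.407, d(X,Z) = 0.782, d(Y,Z) = 0.572

X–Y: 11/35 sites differ → p ≈ 0.314286, d = −0.75 ln(1 − 0.419048) = 0.407315 ≈ 0.407.
X–Z: 17/35 sites differ → p ≈ 0.485714, d = −0.75 ln(1 − 0.647619) = 0.782282 ≈ 0.782.
Y–Z: 14/35 sites differ → p = 0.4, d = −0.75 ln(1 − 0.533333) = 0.571605 ≈ 0.572.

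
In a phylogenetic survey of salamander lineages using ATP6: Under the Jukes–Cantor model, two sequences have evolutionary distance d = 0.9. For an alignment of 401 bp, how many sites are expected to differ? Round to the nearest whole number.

Invert JC69: p = (3/4)(1 − e^(−4d/3)) = 0.75 × (1 − e^(-1.2)) = 0.75 × (1 − 0.301194) = 0.524105.
Expected differing sites = pL ≈ 0.524105 × 401 = 210.166105 ≈ 210.

210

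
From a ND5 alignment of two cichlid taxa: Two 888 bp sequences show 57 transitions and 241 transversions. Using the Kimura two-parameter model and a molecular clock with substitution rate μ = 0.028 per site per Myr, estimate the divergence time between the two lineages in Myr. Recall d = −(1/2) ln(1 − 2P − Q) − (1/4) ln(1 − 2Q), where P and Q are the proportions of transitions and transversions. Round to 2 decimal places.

P = 57/888 ≈ 0.064189 and Q = 241/888 ≈ 0.271396.
Under the Kimura two-parameter model, d = −½ ln(1 − 2P − Q) − ¼ ln(1 − 2Q).
1 − 2P − Q = 0.600226, giving −½ ln(0.600226) = 0.255225.
1 − 2Q = 0.457208, giving −¼ ln(0.457208) = 0.195654.
d = 0.255225 + 0.195654 = 0.450879.
Under a molecular clock d = 2μt, so t = d/(2μ) = 0.450879 / (2 × 0.028) = 8.05 Myr.

8.05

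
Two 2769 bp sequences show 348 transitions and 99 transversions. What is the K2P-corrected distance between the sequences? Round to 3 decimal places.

0.188

P = 348/2769 ≈ 0.125677 and Q = 99/2769 ≈ 0.035753.
Under the Kimura two-parameter model, d = −½ ln(1 − 2P − Q) − ¼ ln(1 − 2Q).
1 − 2P − Q = 0.712893, giving −½ ln(0.712893) = 0.169212.
1 − 2Q = 0.928494, giving −¼ ln(0.928494) = 0.018548.
d = 0.169212 + 0.018548 = 0.187760.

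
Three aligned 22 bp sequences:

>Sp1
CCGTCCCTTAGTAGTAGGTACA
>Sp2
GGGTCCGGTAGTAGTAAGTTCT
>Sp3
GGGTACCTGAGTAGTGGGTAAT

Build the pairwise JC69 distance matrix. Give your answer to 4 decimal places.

d(Sp1,Sp2) = 0.4141, d(Sp1,Sp3) = 0.4141, d(Sp2,Sp3) = 0.4975

Sp1–Sp2: 7/22 sites differ → p ≈ 0.318182, d = −0.75 ln(1 − 0.424243) = 0.414052 ≈ 0.4141.
Sp1–Sp3: 7/22 sites differ → p ≈ 0.318182, d = −0.75 ln(1 − 0.424243) = 0.414052 ≈ 0.4141.
Sp2–Sp3: 8/22 sites differ → p ≈ 0.363636, d = −0.75 ln(1 − 0.484848) = 0.497470 ≈ 0.4975.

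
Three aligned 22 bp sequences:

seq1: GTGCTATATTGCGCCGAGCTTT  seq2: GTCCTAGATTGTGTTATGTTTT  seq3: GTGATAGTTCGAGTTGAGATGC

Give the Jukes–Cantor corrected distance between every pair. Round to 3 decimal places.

d(seq1,seq2) = 0.497, d(seq1,seq3) = 0.699, d(seq2,seq3) = 0.699

seq1–seq2: 8/22 sites differ → p ≈ 0.363636, d = −0.75 ln(1 − 0.484848) = 0.497470 ≈ 0.497.
seq1–seq3: 10/22 sites differ → p ≈ 0.454545, d = −0.75 ln(1 − 0.60606) = 0.698667 ≈ 0.699.
seq2–seq3: 10/22 sites differ → p ≈ 0.454545, d = −0.75 ln(1 − 0.60606) = 0.698667 ≈ 0.699.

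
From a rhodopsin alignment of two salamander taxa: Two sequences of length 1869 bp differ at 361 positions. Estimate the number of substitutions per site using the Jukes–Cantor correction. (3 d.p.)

p = 361/1869 ≈ 0.193151.
d = −(3/4) ln(1 − 4p/3) = −0.75 ln(1 − 0.257535) = −0.75 ln(0.742465)
  = −0.75 × (-0.297780) = 0.223335 substitutions/site.

0.223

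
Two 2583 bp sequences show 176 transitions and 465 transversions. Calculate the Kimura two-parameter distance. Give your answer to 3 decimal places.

P = 176/2583 ≈ 0.068138 and Q = 465/2583 ≈ 0.180023.
Under the Kimura two-parameter model, d = −½ ln(1 − 2P − Q) − ¼ ln(1 − 2Q).
1 − 2P − Q = 0.683701, giving −½ ln(0.683701) = 0.190117.
1 − 2Q = 0.639954, giving −¼ ln(0.639954) = 0.111590.
d = 0.190117 + 0.111590 = 0.301707.

0.302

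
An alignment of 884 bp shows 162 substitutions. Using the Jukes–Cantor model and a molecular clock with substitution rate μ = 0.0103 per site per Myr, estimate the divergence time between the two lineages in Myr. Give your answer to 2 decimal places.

10.20

p = 162/884 ≈ 0.183258.
d = −(3/4) ln(1 − 4p/3) = −0.75 ln(1 − 0.244344) = −0.75 ln(0.755656)
  = −0.75 × (-0.280169) = 0.210127 substitutions/site.
Under a molecular clock d = 2μt, so t = d/(2μ) = 0.210127 / (2 × 0.0103) = 10.20 Myr.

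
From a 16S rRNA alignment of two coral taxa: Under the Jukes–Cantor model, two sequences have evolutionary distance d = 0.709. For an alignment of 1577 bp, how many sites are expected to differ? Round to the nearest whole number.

723

Invert JC69: p = (3/4)(1 − e^(−4d/3)) = 0.75 × (1 − e^(-0.945333)) = 0.75 × (1 − 0.388550) = 0.458588.
Expected differing sites = pL ≈ 0.458588 × 1577 = 723.193276 ≈ 723.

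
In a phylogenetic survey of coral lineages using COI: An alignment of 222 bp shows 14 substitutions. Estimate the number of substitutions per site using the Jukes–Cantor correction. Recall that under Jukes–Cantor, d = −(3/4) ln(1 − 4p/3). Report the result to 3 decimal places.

p = 14/222 ≈ 0.063063.
d = −(3/4) ln(1 − 4p/3) = −0.75 ln(1 − 0.084084) = −0.75 ln(0.915916)
  = −0.75 × (-0.087831) = 0.065873 substitutions/site.

0.066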